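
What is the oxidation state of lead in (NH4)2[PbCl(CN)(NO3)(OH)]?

2 ammonium outside the brackets (+1 each) → the complex ion is 2−.
Ligand charges: 1×Cl = -1; 1×OH = -1; 1×CN = -1; 1×NO3 = -1; sum -4.
Pb + (-4) = 2− ⇒ Pb is +2.

+2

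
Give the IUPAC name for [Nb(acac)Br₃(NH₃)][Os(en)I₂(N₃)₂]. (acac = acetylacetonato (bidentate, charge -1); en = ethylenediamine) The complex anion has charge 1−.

(acetylacetonato)amminetribromoniobium(V) diazido(ethylenediamine)diiodoosmate(III)

The complex anion is given as 1−; its ligand charges sum to -4, so Os = +3.
A 1:1 salt means the cation carries the equal and opposite charge, 1+.
Cation: ligand charges sum to -4; for the ion to be 1+, Nb = +5.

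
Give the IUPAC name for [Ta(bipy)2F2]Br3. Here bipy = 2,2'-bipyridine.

bis(2,2'-bipyridine)difluorotantalum(V) bromide

The 3 bromide counter-ions carry a total charge of -3, so each complex ion is 3+.
Ligand charges: 2×2,2'-bipyridine (neutral), 2×fluoro (-1 each); total -2. So Ta + (-2) = 3+, giving Ta = +5.
Ligands are named alphabetically: bipyridine before fluoro.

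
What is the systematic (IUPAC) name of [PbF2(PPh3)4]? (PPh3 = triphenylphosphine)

difluorotetrakis(triphenylphosphine)lead(II)

There is no counter-ion, so the complex is neutral overall.
Ligand charges: 4×triphenylphosphine (neutral), 2×fluoro (-1 each); total -2. So Pb + (-2) = 0, giving Pb = +2.
Ligands are named alphabetically: fluoro before triphenylphosphine.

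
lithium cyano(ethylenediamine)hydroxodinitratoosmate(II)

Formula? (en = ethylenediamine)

Li2[Os(CN)(en)(NO3)2(OH)]

Ligands: 2 nitrato (NO3, -1), 1 cyano (CN, -1), 1 hydroxo (OH, -1), 1 ethylenediamine (en, neutral). Ligand charge sum = -4.
With Os in oxidation state +2, the complex ion is [Os...]^2−.
Charge balance with lithium (+1) requires 1 complex ion per 2 lithium.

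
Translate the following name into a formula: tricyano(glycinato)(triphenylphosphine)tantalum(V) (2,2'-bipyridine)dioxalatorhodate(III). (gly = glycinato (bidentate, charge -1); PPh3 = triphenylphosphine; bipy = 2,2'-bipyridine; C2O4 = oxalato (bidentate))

[Ta(CN)3(gly)(PPh3)][Rh(bipy)(C2O4)2]

Cation [Ta…]: ligand charges -4, Ta(V) ⇒ ion charge 1+.
Anion [Rh…]: ligand charges -4, Rh(III) ⇒ ion charge 1−.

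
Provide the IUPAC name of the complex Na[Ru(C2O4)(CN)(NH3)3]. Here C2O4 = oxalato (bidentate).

sodium triamminecyanooxalatoruthenate(II)

The 1 sodium counter-ion carries a total charge of +1, so each complex ion is 1−.
Ligand charges: 1×oxalato (-2 each), 1×cyano (-1 each), 3×ammine (neutral); total -3. So Ru + (-3) = 1−, giving Ru = +2.
Ligands are named alphabetically: ammine before cyano before oxalato.
The complex ion is anionic, so ruthenium takes the -ate form ruthenate(II).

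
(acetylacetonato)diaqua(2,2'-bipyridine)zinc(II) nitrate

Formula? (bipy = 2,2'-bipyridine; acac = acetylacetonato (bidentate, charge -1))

[Zn(acac)(bipy)(H2O)2]NO3

Ligands: 2 aqua (H2O, neutral), 1 2,2'-bipyridine (bipy, neutral), 1 acetylacetonato (acac, -1). Ligand charge sum = -1.
With Zn in oxidation state +2, the complex ion is [Zn...]^1+.
Charge balance with nitrate (-1) requires 1 complex ion per 1 nitrate.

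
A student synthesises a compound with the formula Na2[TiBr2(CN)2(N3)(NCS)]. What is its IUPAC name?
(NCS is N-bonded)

sodium azidodibromodicyanoisothiocyanatotitanate(IV)

The 2 sodium counter-ions carry a total charge of +2, so each complex ion is 2−.
Ligand charges: 1×isothiocyanato (-1 each), 1×azido (-1 each), 2×bromo (-1 each), 2×cyano (-1 each); total -6. So Ti + (-6) = 2−, giving Ti = +4.
Ligands are named alphabetically: azido before bromo before cyano before isothiocyanato.
The complex ion is anionic, so titanium takes the -ate form titanate(IV).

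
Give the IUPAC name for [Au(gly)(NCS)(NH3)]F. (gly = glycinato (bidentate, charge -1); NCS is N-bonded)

The 1 fluoride counter-ion carries a total charge of -1, so each complex ion is 1+.
Ligand charges: 1×ammine (neutral), 1×glycinato (-1 each), 1×isothiocyanato (-1 each); total -2. So Au + (-2) = 1+, giving Au = +3.
Ligands are named alphabetically: ammine before glycinato before isothiocyanato.

ammine(glycinato)isothiocyanatogold(III) fluoride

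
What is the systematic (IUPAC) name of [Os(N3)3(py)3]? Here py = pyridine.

There is no counter-ion, so the complex is neutral overall.
Ligand charges: 3×pyridine (neutral), 3×azido (-1 each); total -3. So Os + (-3) = 0, giving Os = +3.
Ligands are named alphabetically: azido before pyridine.

triazidotris(pyridine)osmium(III)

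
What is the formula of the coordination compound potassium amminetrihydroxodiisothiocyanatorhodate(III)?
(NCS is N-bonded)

K2[Rh(NCS)2(NH3)(OH)3]

Ligands: 3 hydroxo (OH, -1), 2 isothiocyanato (NCS, -1), 1 ammine (NH3, neutral). Ligand charge sum = -5.
Charge balance with potassium (+1) requires 1 complex ion per 2 potassium.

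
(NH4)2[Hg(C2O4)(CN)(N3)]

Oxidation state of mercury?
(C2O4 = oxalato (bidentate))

2 ammonium outside the brackets (+1 each) → the complex ion is 2−.
Ligand charges: 1×CN = -1; 1×C2O4 = -2; 1×N3 = -1; sum -4.
Hg + (-4) = 2− ⇒ Hg is +2.

+2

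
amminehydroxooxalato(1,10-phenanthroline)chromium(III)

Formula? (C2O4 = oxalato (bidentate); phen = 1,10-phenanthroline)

Ligands: 1 oxalato (C2O4, -2), 1 1,10-phenanthroline (phen, neutral), 1 ammine (NH3, neutral), 1 hydroxo (OH, -1). Ligand charge sum = -3.
With Cr in oxidation state +3, the complex ion is [Cr...].

[Cr(C2O4)(NH3)(OH)(phen)]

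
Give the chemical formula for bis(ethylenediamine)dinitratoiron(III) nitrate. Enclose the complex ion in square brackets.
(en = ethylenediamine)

[Fe(en)2(NO3)2]NO3

Ligands: 2 nitrato (NO3, -1), 2 ethylenediamine (en, neutral). Ligand charge sum = -2.
With Fe in oxidation state +3, the complex ion is [Fe...]^1+.
Charge balance with nitrate (-1) requires 1 complex ion per 1 nitrate.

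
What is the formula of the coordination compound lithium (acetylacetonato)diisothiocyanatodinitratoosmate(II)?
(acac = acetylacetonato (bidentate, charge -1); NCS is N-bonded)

Li3[Os(acac)(NCS)2(NO3)2]

Ligands: 1 acetylacetonato (acac, -1), 2 nitrato (NO3, -1), 2 isothiocyanato (NCS, -1). Ligand charge sum = -5.
Charge balance with lithium (+1) requires 1 complex ion per 3 lithium.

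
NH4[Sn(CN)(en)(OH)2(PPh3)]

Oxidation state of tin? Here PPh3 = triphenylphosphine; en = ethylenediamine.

1 ammonium outside the brackets (+1 each) → the complex ion is 1−.
Ligand charges: 2×OH = -2; 1×CN = -1; 1×PPh3 neutral; 1×en neutral; sum -3.
Sn + (-3) = 1− ⇒ Sn is +2.

+2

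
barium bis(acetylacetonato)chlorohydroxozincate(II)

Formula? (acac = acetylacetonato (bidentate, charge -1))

Ba[Zn(acac)2Cl(OH)]

Ligands: 2 acetylacetonato (acac, -1), 1 hydroxo (OH, -1), 1 chloro (Cl, -1). Ligand charge sum = -4.
With Zn in oxidation state +2, the complex ion is [Zn...]^2−.
Charge balance with barium (+2) requires 1 complex ion per 1 barium.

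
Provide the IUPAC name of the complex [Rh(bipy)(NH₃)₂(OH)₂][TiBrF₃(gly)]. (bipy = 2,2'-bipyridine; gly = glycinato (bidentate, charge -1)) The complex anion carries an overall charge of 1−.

Both ions are complex: the cation is named first with the plain metal name, the anion second with the -ate form; each ion's ligands are alphabetised independently.
The complex anion is given as 1−; its ligand charges sum to -5, so Ti = +4.
A 1:1 salt means the cation carries the equal and opposite charge, 1+.
Cation: ligand charges sum to -2; for the ion to be 1+, Rh = +3.

diammine(2,2'-bipyridine)dihydroxorhodium(III) bromotrifluoro(glycinato)titanate(IV)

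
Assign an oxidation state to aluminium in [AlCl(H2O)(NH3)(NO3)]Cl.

1 chloride outside the brackets (-1 each) → the complex ion is 1+.
Ligand charges: 1×NO3 = -1; 1×H2O neutral; 1×Cl = -1; 1×NH3 neutral; sum -2.
Al + (-2) = 1+ ⇒ Al is +3.

+3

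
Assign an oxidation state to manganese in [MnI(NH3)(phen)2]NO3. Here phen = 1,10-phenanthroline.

1 nitrate outside the brackets (-1 each) → the complex ion is 1+.
Ligand charges: 2×phen neutral; 1×I = -1; 1×NH3 neutral; sum -1.
Mn + (-1) = 1+ ⇒ Mn is +2.

+2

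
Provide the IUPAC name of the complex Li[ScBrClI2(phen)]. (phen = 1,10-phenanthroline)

lithium bromochlorodiiodo(1,10-phenanthroline)scandate(III)

The 1 lithium counter-ion carries a total charge of +1, so each complex ion is 1−.
Ligand charges: 1×bromo (-1 each), 2×iodo (-1 each), 1×1,10-phenanthroline (neutral), 1×chloro (-1 each); total -4. So Sc + (-4) = 1−, giving Sc = +3.
Ligands are named alphabetically: bromo before chloro before iodo before phenanthroline.
The complex ion is anionic, so scandium takes the -ate form scandate(III).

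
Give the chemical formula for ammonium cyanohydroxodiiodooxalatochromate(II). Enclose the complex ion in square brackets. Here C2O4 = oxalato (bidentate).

(NH4)4[Cr(C2O4)(CN)I2(OH)]

Ligands: 2 iodo (I, -1), 1 cyano (CN, -1), 1 oxalato (C2O4, -2), 1 hydroxo (OH, -1). Ligand charge sum = -6.
With Cr in oxidation state +2, the complex ion is [Cr...]^4−.
Charge balance with ammonium (+1) requires 1 complex ion per 4 ammonium.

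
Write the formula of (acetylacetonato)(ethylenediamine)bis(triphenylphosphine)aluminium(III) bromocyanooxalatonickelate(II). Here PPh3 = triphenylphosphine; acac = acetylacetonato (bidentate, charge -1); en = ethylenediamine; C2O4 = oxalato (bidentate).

[Al(acac)(en)(PPh3)2][NiBr(C2O4)(CN)]

Cation [Al…]: ligand charges -1, Al(III) ⇒ ion charge 2+.
Anion [Ni…]: ligand charges -4, Ni(II) ⇒ ion charge 2−.
One 2+ cation balances one 2− anion.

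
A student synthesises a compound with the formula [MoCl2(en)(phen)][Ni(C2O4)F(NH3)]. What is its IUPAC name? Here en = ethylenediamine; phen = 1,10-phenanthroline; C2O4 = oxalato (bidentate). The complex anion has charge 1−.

dichloro(ethylenediamine)(1,10-phenanthroline)molybdenum(III) amminefluorooxalatonickelate(II)

Both ions are complex: the cation is named first with the plain metal name, the anion second with the -ate form; each ion's ligands are alphabetised independently.
The complex anion is given as 1−; its ligand charges sum to -3, so Ni = +2.
A 1:1 salt means the cation carries the equal and opposite charge, 1+.
Cation: ligand charges sum to -2; for the ion to be 1+, Mo = +3.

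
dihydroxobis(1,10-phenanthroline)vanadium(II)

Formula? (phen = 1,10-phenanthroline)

Ligands: 2 hydroxo (OH, -1), 2 1,10-phenanthroline (phen, neutral). Ligand charge sum = -2.
With V in oxidation state +2, the complex ion is [V...].

[V(OH)2(phen)2]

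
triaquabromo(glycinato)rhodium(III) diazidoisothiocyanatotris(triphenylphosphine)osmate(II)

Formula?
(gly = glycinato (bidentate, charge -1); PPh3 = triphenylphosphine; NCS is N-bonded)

Cation [Rh…]: ligand charges -2, Rh(III) ⇒ ion charge 1+.
Anion [Os…]: ligand charges -3, Os(II) ⇒ ion charge 1−.
One 1+ cation balances one 1− anion.

[RhBr(gly)(H2O)3][Os(N3)2(NCS)(PPh3)3]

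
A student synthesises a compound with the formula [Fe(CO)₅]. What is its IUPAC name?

There is no counter-ion, so the complex is neutral overall.
Ligand charges: 5×carbonyl (neutral); total 0. So Fe + (0) = 0, giving Fe = 0.

pentacarbonyliron(0)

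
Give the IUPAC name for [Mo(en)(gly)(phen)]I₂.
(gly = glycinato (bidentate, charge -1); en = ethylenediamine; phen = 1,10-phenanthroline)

The 2 iodide counter-ions carry a total charge of -2, so each complex ion is 2+.
Ligand charges: 1×glycinato (-1 each), 1×ethylenediamine (neutral), 1×1,10-phenanthroline (neutral); total -1. So Mo + (-1) = 2+, giving Mo = +3.
Ligands are named alphabetically: ethylenediamine before glycinato before phenanthroline.

(ethylenediamine)(glycinato)(1,10-phenanthroline)molybdenum(III) iodide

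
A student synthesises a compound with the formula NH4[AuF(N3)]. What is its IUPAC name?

The 1 ammonium counter-ion carries a total charge of +1, so each complex ion is 1−.
Ligand charges: 1×azido (-1 each), 1×fluoro (-1 each); total -2. So Au + (-2) = 1−, giving Au = +1.
The complex ion is anionic, so gold takes the -ate form aurate(I).

ammonium azidofluoroaurate(I)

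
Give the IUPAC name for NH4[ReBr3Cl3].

The 1 ammonium counter-ion carries a total charge of +1, so each complex ion is 1−.
Ligand charges: 3×chloro (-1 each), 3×bromo (-1 each); total -6. So Re + (-6) = 1−, giving Re = +5.
The complex ion is anionic, so rhenium takes the -ate form rhenate(V).

ammonium tribromotrichlororhenate(V)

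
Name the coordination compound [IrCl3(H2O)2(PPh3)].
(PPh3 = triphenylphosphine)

diaquatrichloro(triphenylphosphine)iridium(III)

There is no counter-ion, so the complex is neutral overall.
Ligand charges: 1×triphenylphosphine (neutral), 3×chloro (-1 each), 2×aqua (neutral); total -3. So Ir + (-3) = 0, giving Ir = +3.
Ligands are named alphabetically: aqua before chloro before triphenylphosphine.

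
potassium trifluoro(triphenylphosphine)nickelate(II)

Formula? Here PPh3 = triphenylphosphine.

Ligands: 1 triphenylphosphine (PPh3, neutral), 3 fluoro (F, -1). Ligand charge sum = -3.
Charge balance with potassium (+1) requires 1 complex ion per 1 potassium.

K[NiF3(PPh3)]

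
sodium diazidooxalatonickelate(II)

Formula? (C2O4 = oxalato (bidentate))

Na2[Ni(C2O4)(N3)2]

Ligands: 1 oxalato (C2O4, -2), 2 azido (N3, -1). Ligand charge sum = -4.
Charge balance with sodium (+1) requires 1 complex ion per 2 sodium.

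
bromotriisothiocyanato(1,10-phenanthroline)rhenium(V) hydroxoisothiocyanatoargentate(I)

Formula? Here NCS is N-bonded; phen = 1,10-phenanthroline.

Cation [Re…]: ligand charges -4, Re(V) ⇒ ion charge 1+.
Anion [Ag…]: ligand charges -2, Ag(I) ⇒ ion charge 1−.
One 1+ cation balances one 1− anion.

[ReBr(NCS)3(phen)][Ag(NCS)(OH)]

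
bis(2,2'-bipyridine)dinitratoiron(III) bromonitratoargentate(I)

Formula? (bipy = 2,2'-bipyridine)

Cation [Fe…]: ligand charges -2, Fe(III) ⇒ ion charge 1+.
Anion [Ag…]: ligand charges -2, Ag(I) ⇒ ion charge 1−.
One 1+ cation balances one 1− anion.

[Fe(bipy)2(NO3)2][AgBr(NO3)]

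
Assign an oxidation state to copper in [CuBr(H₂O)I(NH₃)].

+2

No counter-ion: the bracketed complex is neutral.
Ligand charges: 1×H2O neutral; 1×I = -1; 1×Br = -1; 1×NH3 neutral; sum -2.
Cu + (-2) = 0 ⇒ Cu is +2.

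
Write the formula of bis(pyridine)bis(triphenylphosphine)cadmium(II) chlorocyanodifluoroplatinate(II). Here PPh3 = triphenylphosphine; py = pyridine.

Cation [Cd…]: ligand charges 0, Cd(II) ⇒ ion charge 2+.
Anion [Pt…]: ligand charges -4, Pt(II) ⇒ ion charge 2−.
One 2+ cation balances one 2− anion.

[Cd(PPh3)2(py)2][PtCl(CN)F2]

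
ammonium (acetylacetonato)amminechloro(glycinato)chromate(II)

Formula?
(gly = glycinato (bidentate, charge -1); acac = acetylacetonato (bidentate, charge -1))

Ligands: 1 glycinato (gly, -1), 1 chloro (Cl, -1), 1 acetylacetonato (acac, -1), 1 ammine (NH3, neutral). Ligand charge sum = -3.
With Cr in oxidation state +2, the complex ion is [Cr...]^1−.
Charge balance with ammonium (+1) requires 1 complex ion per 1 ammonium.

NH4[Cr(acac)Cl(gly)(NH3)]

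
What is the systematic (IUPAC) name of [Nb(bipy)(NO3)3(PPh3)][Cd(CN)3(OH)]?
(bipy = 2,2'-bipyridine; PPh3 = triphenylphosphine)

(2,2'-bipyridine)trinitrato(triphenylphosphine)niobium(V) tricyanohydroxocadmate(II)

Cadmium is always +2 in its complexes; the anion's ligand charges sum to -4, so the complex anion is 2−.
A 1:1 salt means the cation carries the equal and opposite charge, 2+.
Cation: ligand charges sum to -3; for the ion to be 2+, Nb = +5.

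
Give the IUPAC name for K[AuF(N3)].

potassium azidofluoroaurate(I)

The 1 potassium counter-ion carries a total charge of +1, so each complex ion is 1−.
Ligand charges: 1×fluoro (-1 each), 1×azido (-1 each); total -2. So Au + (-2) = 1−, giving Au = +1.
The complex ion is anionic, so gold takes the -ate form aurate(I).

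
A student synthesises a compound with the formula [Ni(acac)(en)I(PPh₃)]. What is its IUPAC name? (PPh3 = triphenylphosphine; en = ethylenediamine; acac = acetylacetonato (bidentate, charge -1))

There is no counter-ion, so the complex is neutral overall.
Ligand charges: 1×triphenylphosphine (neutral), 1×ethylenediamine (neutral), 1×acetylacetonato (-1 each), 1×iodo (-1 each); total -2. So Ni + (-2) = 0, giving Ni = +2.
Ligands are named alphabetically: acetylacetonato before ethylenediamine before iodo before triphenylphosphine.

(acetylacetonato)(ethylenediamine)iodo(triphenylphosphine)nickel(II)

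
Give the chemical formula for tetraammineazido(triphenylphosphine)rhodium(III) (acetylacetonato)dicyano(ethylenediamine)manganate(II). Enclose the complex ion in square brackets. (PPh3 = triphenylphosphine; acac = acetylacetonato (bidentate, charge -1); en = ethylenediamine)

Cation [Rh…]: ligand charges -1, Rh(III) ⇒ ion charge 2+.
Anion [Mn…]: ligand charges -3, Mn(II) ⇒ ion charge 1−.
One 2+ cation requires 2 of the 1− anion.

[Rh(N3)(NH3)4(PPh3)][Mn(acac)(CN)2(en)]2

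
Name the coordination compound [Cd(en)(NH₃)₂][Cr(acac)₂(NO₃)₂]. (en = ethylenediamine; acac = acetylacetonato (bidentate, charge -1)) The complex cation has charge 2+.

The complex cation is given as 2+; its ligand charges sum to 0, so Cd = +2.
A 1:1 salt means the anion carries the equal and opposite charge, 2−.
Anion: ligand charges sum to -4; for the ion to be 2−, Cr = +2.

diammine(ethylenediamine)cadmium(II) bis(acetylacetonato)dinitratochromate(II)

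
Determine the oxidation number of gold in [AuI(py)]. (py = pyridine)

No counter-ion: the bracketed complex is neutral.
Ligand charges: 1×py neutral; 1×I = -1; sum -1.
Au + (-1) = 0 ⇒ Au is +1.

+1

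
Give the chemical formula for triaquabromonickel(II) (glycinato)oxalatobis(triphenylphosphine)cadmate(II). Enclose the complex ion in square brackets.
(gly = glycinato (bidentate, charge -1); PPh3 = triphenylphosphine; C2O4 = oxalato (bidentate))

Cation [Ni…]: ligand charges -1, Ni(II) ⇒ ion charge 1+.
Anion [Cd…]: ligand charges -3, Cd(II) ⇒ ion charge 1−.

[NiBr(H2O)3][Cd(C2O4)(gly)(PPh3)2]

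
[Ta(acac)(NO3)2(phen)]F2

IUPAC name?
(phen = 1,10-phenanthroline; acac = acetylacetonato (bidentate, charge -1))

The 2 fluoride counter-ions carry a total charge of -2, so each complex ion is 2+.
Ligand charges: 1×1,10-phenanthroline (neutral), 2×nitrato (-1 each), 1×acetylacetonato (-1 each); total -3. So Ta + (-3) = 2+, giving Ta = +5.
Ligands are named alphabetically: acetylacetonato before nitrato before phenanthroline.

(acetylacetonato)dinitrato(1,10-phenanthroline)tantalum(V) fluoride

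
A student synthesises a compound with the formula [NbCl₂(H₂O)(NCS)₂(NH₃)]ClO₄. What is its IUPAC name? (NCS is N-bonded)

ammineaquadichlorodiisothiocyanatoniobium(V) perchlorate

The 1 perchlorate counter-ion carries a total charge of -1, so each complex ion is 1+.
Ligand charges: 1×ammine (neutral), 2×isothiocyanato (-1 each), 1×aqua (neutral), 2×chloro (-1 each); total -4. So Nb + (-4) = 1+, giving Nb = +5.
Ligands are named alphabetically: ammine before aqua before chloro before isothiocyanato.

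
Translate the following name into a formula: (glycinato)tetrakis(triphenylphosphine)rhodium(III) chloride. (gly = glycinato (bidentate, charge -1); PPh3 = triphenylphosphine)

Ligands: 1 glycinato (gly, -1), 4 triphenylphosphine (PPh3, neutral). Ligand charge sum = -1.
Charge balance with chloride (-1) requires 1 complex ion per 2 chloride.

[Rh(gly)(PPh3)4]Cl2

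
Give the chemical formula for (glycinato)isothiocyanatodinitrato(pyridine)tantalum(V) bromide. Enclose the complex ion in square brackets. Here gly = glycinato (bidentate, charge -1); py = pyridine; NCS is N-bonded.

[Ta(gly)(NCS)(NO3)2(py)]Br

Ligands: 1 glycinato (gly, -1), 1 pyridine (py, neutral), 1 isothiocyanato (NCS, -1), 2 nitrato (NO3, -1). Ligand charge sum = -4.
With Ta in oxidation state +5, the complex ion is [Ta...]^1+.
Charge balance with bromide (-1) requires 1 complex ion per 1 bromide.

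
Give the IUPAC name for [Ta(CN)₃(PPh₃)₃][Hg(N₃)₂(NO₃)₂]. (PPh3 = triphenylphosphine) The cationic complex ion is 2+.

tricyanotris(triphenylphosphine)tantalum(V) diazidodinitratomercurate(II)

The complex cation is given as 2+; its ligand charges sum to -3, so Ta = +5.
A 1:1 salt means the anion carries the equal and opposite charge, 2−.
Anion: ligand charges sum to -4; for the ion to be 2−, Hg = +2.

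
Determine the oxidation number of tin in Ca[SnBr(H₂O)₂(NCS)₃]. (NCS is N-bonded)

1 calcium outside the brackets (+2 each) → the complex ion is 2−.
Ligand charges: 2×H2O neutral; 3×NCS = -3; 1×Br = -1; sum -4.
Sn + (-4) = 2− ⇒ Sn is +2.

+2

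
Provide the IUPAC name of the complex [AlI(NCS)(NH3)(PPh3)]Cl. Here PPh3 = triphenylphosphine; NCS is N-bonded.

The 1 chloride counter-ion carries a total charge of -1, so each complex ion is 1+.
Ligand charges: 1×iodo (-1 each), 1×triphenylphosphine (neutral), 1×isothiocyanato (-1 each), 1×ammine (neutral); total -2. So Al + (-2) = 1+, giving Al = +3.
Ligands are named alphabetically: ammine before iodo before isothiocyanato before triphenylphosphine.

ammineiodoisothiocyanato(triphenylphosphine)aluminium(III) chloride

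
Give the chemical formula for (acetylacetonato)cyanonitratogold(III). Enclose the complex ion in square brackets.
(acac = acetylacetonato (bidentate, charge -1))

[Au(acac)(CN)(NO3)]

Ligands: 1 nitrato (NO3, -1), 1 acetylacetonato (acac, -1), 1 cyano (CN, -1). Ligand charge sum = -3.
With Au in oxidation state +3, the complex ion is [Au...].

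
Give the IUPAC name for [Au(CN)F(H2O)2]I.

diaquacyanofluorogold(III) iodide

The 1 iodide counter-ion carries a total charge of -1, so each complex ion is 1+.
Ligand charges: 2×aqua (neutral), 1×cyano (-1 each), 1×fluoro (-1 each); total -2. So Au + (-2) = 1+, giving Au = +3.
Ligands are named alphabetically: aqua before cyano before fluoro.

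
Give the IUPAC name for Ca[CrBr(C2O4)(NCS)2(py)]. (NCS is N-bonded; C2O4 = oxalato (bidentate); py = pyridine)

calcium bromodiisothiocyanatooxalato(pyridine)chromate(III)

The 1 calcium counter-ion carries a total charge of +2, so each complex ion is 2−.
Ligand charges: 2×isothiocyanato (-1 each), 1×oxalato (-2 each), 1×pyridine (neutral), 1×bromo (-1 each); total -5. So Cr + (-5) = 2−, giving Cr = +3.
The complex ion is anionic, so chromium takes the -ate form chromate(III).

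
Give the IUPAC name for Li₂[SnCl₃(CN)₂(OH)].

lithium trichlorodicyanohydroxostannate(IV)

The 2 lithium counter-ions carry a total charge of +2, so each complex ion is 2−.
Ligand charges: 3×chloro (-1 each), 2×cyano (-1 each), 1×hydroxo (-1 each); total -6. So Sn + (-6) = 2−, giving Sn = +4.
Ligands are named alphabetically: chloro before cyano before hydroxo.
The complex ion is anionic, so tin takes the -ate form stannate(IV).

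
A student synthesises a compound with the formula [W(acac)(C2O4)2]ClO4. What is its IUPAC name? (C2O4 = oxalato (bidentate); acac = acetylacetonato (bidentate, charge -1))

(acetylacetonato)dioxalatotungsten(VI) perchlorate

The 1 perchlorate counter-ion carries a total charge of -1, so each complex ion is 1+.
Ligand charges: 2×oxalato (-2 each), 1×acetylacetonato (-1 each); total -5. So W + (-5) = 1+, giving W = +6.
Ligands are named alphabetically: acetylacetonato before oxalato.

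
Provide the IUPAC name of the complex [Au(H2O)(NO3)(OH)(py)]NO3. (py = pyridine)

aquahydroxonitrato(pyridine)gold(III) nitrate

The 1 nitrate counter-ion carries a total charge of -1, so each complex ion is 1+.
Ligand charges: 1×hydroxo (-1 each), 1×aqua (neutral), 1×pyridine (neutral), 1×nitrato (-1 each); total -2. So Au + (-2) = 1+, giving Au = +3.
Ligands are named alphabetically: aqua before hydroxo before nitrato before pyridine.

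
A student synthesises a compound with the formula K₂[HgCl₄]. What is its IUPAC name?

The 2 potassium counter-ions carry a total charge of +2, so each complex ion is 2−.
Ligand charges: 4×chloro (-1 each); total -4. So Hg + (-4) = 2−, giving Hg = +2.
The complex ion is anionic, so mercury takes the -ate form mercurate(II).

potassium tetrachloromercurate(II)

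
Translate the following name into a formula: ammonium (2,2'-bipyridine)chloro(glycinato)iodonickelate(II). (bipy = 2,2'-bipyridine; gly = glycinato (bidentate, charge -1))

Ligands: 1 2,2'-bipyridine (bipy, neutral), 1 iodo (I, -1), 1 glycinato (gly, -1), 1 chloro (Cl, -1). Ligand charge sum = -3.
With Ni in oxidation state +2, the complex ion is [Ni...]^1−.
Charge balance with ammonium (+1) requires 1 complex ion per 1 ammonium.

NH4[Ni(bipy)Cl(gly)I]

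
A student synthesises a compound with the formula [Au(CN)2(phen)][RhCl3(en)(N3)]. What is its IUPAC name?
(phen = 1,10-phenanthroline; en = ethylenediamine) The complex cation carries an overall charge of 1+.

The complex cation is given as 1+; its ligand charges sum to -2, so Au = +3.
A 1:1 salt means the anion carries the equal and opposite charge, 1−.
Anion: ligand charges sum to -4; for the ion to be 1−, Rh = +3.

dicyano(1,10-phenanthroline)gold(III) azidotrichloro(ethylenediamine)rhodate(III)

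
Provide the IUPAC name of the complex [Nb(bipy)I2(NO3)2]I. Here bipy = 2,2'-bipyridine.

The 1 iodide counter-ion carries a total charge of -1, so each complex ion is 1+.
Ligand charges: 2×iodo (-1 each), 2×nitrato (-1 each), 1×2,2'-bipyridine (neutral); total -4. So Nb + (-4) = 1+, giving Nb = +5.
Ligands are named alphabetically: bipyridine before iodo before nitrato.

(2,2'-bipyridine)diiododinitratoniobium(V) iodide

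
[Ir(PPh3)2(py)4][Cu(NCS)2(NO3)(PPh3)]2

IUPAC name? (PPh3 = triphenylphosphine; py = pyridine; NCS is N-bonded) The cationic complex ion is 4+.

tetrakis(pyridine)bis(triphenylphosphine)iridium(IV) diisothiocyanatonitrato(triphenylphosphine)cuprate(I)

Both ions are complex: the cation is named first with the plain metal name, the anion second with the -ate form; each ion's ligands are alphabetised independently.
The complex cation is given as 4+; its ligand charges sum to 0, so Ir = +4.
With 2 anions per cation, each anion must be 4/2 = 2−.
Anion: ligand charges sum to -3; for the ion to be 2−, Cu = +1.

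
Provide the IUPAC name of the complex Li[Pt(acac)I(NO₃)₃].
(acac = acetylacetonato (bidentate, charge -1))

The 1 lithium counter-ion carries a total charge of +1, so each complex ion is 1−.
Ligand charges: 1×iodo (-1 each), 3×nitrato (-1 each), 1×acetylacetonato (-1 each); total -5. So Pt + (-5) = 1−, giving Pt = +4.
The complex ion is anionic, so platinum takes the -ate form platinate(IV).

lithium (acetylacetonato)iodotrinitratoplatinate(IV)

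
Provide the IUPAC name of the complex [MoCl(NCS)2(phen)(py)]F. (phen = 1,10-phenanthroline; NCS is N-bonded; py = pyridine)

The 1 fluoride counter-ion carries a total charge of -1, so each complex ion is 1+.
Ligand charges: 1×1,10-phenanthroline (neutral), 2×isothiocyanato (-1 each), 1×chloro (-1 each), 1×pyridine (neutral); total -3. So Mo + (-3) = 1+, giving Mo = +4.
Ligands are named alphabetically: chloro before isothiocyanato before phenanthroline before pyridine.

chlorodiisothiocyanato(1,10-phenanthroline)(pyridine)molybdenum(IV) fluoride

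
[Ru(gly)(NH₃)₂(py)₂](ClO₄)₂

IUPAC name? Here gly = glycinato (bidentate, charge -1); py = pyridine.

The 2 perchlorate counter-ions carry a total charge of -2, so each complex ion is 2+.
Ligand charges: 2×ammine (neutral), 1×glycinato (-1 each), 2×pyridine (neutral); total -1. So Ru + (-1) = 2+, giving Ru = +3.
Ligands are named alphabetically: ammine before glycinato before pyridine.

diammine(glycinato)bis(pyridine)ruthenium(III) perchlorate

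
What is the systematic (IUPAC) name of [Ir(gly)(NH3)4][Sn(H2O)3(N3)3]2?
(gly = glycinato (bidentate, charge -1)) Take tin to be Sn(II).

tetraammine(glycinato)iridium(III) triaquatriazidostannate(II)

Both ions are complex: the cation is named first with the plain metal name, the anion second with the -ate form; each ion's ligands are alphabetised independently.
Sn is given as +2; the anion's ligand charges sum to -3, so the complex anion is 1−.
With 2 anions per cation, the cation must be 2×1 = 2+.
Cation: ligand charges sum to -1; for the ion to be 2+, Ir = +3.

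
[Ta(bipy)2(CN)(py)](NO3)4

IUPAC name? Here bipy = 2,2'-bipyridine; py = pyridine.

The 4 nitrate counter-ions carry a total charge of -4, so each complex ion is 4+.
Ligand charges: 2×2,2'-bipyridine (neutral), 1×cyano (-1 each), 1×pyridine (neutral); total -1. So Ta + (-1) = 4+, giving Ta = +5.
Ligands are named alphabetically: bipyridine before cyano before pyridine.

bis(2,2'-bipyridine)cyano(pyridine)tantalum(V) nitrate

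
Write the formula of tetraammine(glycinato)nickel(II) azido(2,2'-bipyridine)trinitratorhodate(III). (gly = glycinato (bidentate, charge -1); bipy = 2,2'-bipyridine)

Cation [Ni…]: ligand charges -1, Ni(II) ⇒ ion charge 1+.
Anion [Rh…]: ligand charges -4, Rh(III) ⇒ ion charge 1−.

[Ni(gly)(NH3)4][Rh(bipy)(N3)(NO3)3]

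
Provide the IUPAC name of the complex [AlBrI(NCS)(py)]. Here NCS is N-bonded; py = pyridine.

There is no counter-ion, so the complex is neutral overall.
Ligand charges: 1×iodo (-1 each), 1×bromo (-1 each), 1×isothiocyanato (-1 each), 1×pyridine (neutral); total -3. So Al + (-3) = 0, giving Al = +3.
Ligands are named alphabetically: bromo before iodo before isothiocyanato before pyridine.

bromoiodoisothiocyanato(pyridine)aluminium(III)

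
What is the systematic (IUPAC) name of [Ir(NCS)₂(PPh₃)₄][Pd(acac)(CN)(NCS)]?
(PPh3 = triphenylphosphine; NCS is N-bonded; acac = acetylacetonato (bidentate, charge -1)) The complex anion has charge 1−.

Both ions are complex: the cation is named first with the plain metal name, the anion second with the -ate form; each ion's ligands are alphabetised independently.
The complex anion is given as 1−; its ligand charges sum to -3, so Pd = +2.
A 1:1 salt means the cation carries the equal and opposite charge, 1+.
Cation: ligand charges sum to -2; for the ion to be 1+, Ir = +3.

diisothiocyanatotetrakis(triphenylphosphine)iridium(III) (acetylacetonato)cyanoisothiocyanatopalladate(II)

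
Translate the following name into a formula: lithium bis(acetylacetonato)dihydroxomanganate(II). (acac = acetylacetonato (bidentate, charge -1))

Ligands: 2 acetylacetonato (acac, -1), 2 hydroxo (OH, -1). Ligand charge sum = -4.
With Mn in oxidation state +2, the complex ion is [Mn...]^2−.
Charge balance with lithium (+1) requires 1 complex ion per 2 lithium.

Li2[Mn(acac)2(OH)2]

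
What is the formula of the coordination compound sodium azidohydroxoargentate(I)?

Na[Ag(N3)(OH)]

Ligands: 1 hydroxo (OH, -1), 1 azido (N3, -1). Ligand charge sum = -2.
With Ag in oxidation state +1, the complex ion is [Ag...]^1−.
Charge balance with sodium (+1) requires 1 complex ion per 1 sodium.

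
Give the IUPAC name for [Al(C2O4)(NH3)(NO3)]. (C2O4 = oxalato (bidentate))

amminenitratooxalatoaluminium(III)

There is no counter-ion, so the complex is neutral overall.
Ligand charges: 1×nitrato (-1 each), 1×ammine (neutral), 1×oxalato (-2 each); total -3. So Al + (-3) = 0, giving Al = +3.
Ligands are named alphabetically: ammine before nitrato before oxalato.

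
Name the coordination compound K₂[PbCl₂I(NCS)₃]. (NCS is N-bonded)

potassium dichloroiodotriisothiocyanatoplumbate(IV)

The 2 potassium counter-ions carry a total charge of +2, so each complex ion is 2−.
Ligand charges: 2×chloro (-1 each), 3×isothiocyanato (-1 each), 1×iodo (-1 each); total -6. So Pb + (-6) = 2−, giving Pb = +4.
The complex ion is anionic, so lead takes the -ate form plumbate(IV).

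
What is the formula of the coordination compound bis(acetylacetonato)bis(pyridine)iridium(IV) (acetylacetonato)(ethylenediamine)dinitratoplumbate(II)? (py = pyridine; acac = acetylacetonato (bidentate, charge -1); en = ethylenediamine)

[Ir(acac)2(py)2][Pb(acac)(en)(NO3)2]2

Cation [Ir…]: ligand charges -2, Ir(IV) ⇒ ion charge 2+.
Anion [Pb…]: ligand charges -3, Pb(II) ⇒ ion charge 1−.
One 2+ cation requires 2 of the 1− anion.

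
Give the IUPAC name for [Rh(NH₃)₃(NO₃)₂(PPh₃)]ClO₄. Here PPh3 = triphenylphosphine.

The 1 perchlorate counter-ion carries a total charge of -1, so each complex ion is 1+.
Ligand charges: 1×triphenylphosphine (neutral), 2×nitrato (-1 each), 3×ammine (neutral); total -2. So Rh + (-2) = 1+, giving Rh = +3.
Ligands are named alphabetically: ammine before nitrato before triphenylphosphine.

triamminedinitrato(triphenylphosphine)rhodium(III) perchlorate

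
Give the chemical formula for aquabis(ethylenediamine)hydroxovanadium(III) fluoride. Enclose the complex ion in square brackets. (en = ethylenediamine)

Ligands: 1 aqua (H2O, neutral), 1 hydroxo (OH, -1), 2 ethylenediamine (en, neutral). Ligand charge sum = -1.
Charge balance with fluoride (-1) requires 1 complex ion per 2 fluoride.

[V(en)2(H2O)(OH)]F2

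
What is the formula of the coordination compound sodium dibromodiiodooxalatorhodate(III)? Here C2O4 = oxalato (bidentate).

Na3[RhBr2(C2O4)I2]

Ligands: 1 oxalato (C2O4, -2), 2 iodo (I, -1), 2 bromo (Br, -1). Ligand charge sum = -6.
Charge balance with sodium (+1) requires 1 complex ion per 3 sodium.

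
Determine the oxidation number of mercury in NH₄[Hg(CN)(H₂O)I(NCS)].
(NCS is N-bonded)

+2

1 ammonium outside the brackets (+1 each) → the complex ion is 1−.
Ligand charges: 1×CN = -1; 1×H2O neutral; 1×I = -1; 1×NCS = -1; sum -3.
Hg + (-3) = 1− ⇒ Hg is +2.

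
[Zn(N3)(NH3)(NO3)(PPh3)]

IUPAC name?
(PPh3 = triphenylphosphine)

ammineazidonitrato(triphenylphosphine)zinc(II)

There is no counter-ion, so the complex is neutral overall.
Ligand charges: 1×nitrato (-1 each), 1×triphenylphosphine (neutral), 1×ammine (neutral), 1×azido (-1 each); total -2. So Zn + (-2) = 0, giving Zn = +2.
Ligands are named alphabetically: ammine before azido before nitrato before triphenylphosphine.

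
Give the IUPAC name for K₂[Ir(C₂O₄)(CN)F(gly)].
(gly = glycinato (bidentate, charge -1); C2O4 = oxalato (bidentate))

The 2 potassium counter-ions carry a total charge of +2, so each complex ion is 2−.
Ligand charges: 1×glycinato (-1 each), 1×oxalato (-2 each), 1×cyano (-1 each), 1×fluoro (-1 each); total -5. So Ir + (-5) = 2−, giving Ir = +3.
Ligands are named alphabetically: cyano before fluoro before glycinato before oxalato.
The complex ion is anionic, so iridium takes the -ate form iridate(III).

potassium cyanofluoro(glycinato)oxalatoiridate(III)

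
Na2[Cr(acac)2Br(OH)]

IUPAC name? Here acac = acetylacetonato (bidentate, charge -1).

sodium bis(acetylacetonato)bromohydroxochromate(II)

The 2 sodium counter-ions carry a total charge of +2, so each complex ion is 2−.
Ligand charges: 2×acetylacetonato (-1 each), 1×hydroxo (-1 each), 1×bromo (-1 each); total -4. So Cr + (-4) = 2−, giving Cr = +2.
The complex ion is anionic, so chromium takes the -ate form chromate(II).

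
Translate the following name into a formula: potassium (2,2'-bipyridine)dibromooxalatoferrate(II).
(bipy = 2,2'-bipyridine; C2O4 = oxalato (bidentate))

K2[Fe(bipy)Br2(C2O4)]

Ligands: 1 2,2'-bipyridine (bipy, neutral), 2 bromo (Br, -1), 1 oxalato (C2O4, -2). Ligand charge sum = -4.
Charge balance with potassium (+1) requires 1 complex ion per 2 potassium.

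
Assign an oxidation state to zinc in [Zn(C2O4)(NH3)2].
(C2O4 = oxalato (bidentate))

No counter-ion: the bracketed complex is neutral.
Ligand charges: 1×C2O4 = -2; 2×NH3 neutral; sum -2.
Zn + (-2) = 0 ⇒ Zn is +2.

+2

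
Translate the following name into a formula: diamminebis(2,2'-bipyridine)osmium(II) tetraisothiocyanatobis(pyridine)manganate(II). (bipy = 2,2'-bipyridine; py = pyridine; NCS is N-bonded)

[Os(bipy)2(NH3)2][Mn(NCS)4(py)2]

Cation [Os…]: ligand charges 0, Os(II) ⇒ ion charge 2+.
Anion [Mn…]: ligand charges -4, Mn(II) ⇒ ion charge 2−.
One 2+ cation balances one 2− anion.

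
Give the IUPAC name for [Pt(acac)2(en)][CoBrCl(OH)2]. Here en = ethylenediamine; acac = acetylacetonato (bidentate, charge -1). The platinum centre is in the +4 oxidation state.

Both ions are complex: the cation is named first with the plain metal name, the anion second with the -ate form; each ion's ligands are alphabetised independently.
Pt is given as +4; the cation's ligand charges sum to -2, so the complex cation is 2+.
A 1:1 salt means the anion carries the equal and opposite charge, 2−.
Anion: ligand charges sum to -4; for the ion to be 2−, Co = +2.

bis(acetylacetonato)(ethylenediamine)platinum(IV) bromochlorodihydroxocobaltate(II)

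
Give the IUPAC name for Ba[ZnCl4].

barium tetrachlorozincate(II)

The 1 barium counter-ion carries a total charge of +2, so each complex ion is 2−.
Ligand charges: 4×chloro (-1 each); total -4. So Zn + (-4) = 2−, giving Zn = +2.
The complex ion is anionic, so zinc takes the -ate form zincate(II).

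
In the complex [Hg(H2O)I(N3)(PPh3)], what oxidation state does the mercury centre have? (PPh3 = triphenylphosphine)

+2

No counter-ion: the bracketed complex is neutral.
Ligand charges: 1×PPh3 neutral; 1×N3 = -1; 1×I = -1; 1×H2O neutral; sum -2.
Hg + (-2) = 0 ⇒ Hg is +2.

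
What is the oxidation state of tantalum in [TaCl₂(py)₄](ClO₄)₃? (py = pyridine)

3 perchlorate outside the brackets (-1 each) → the complex ion is 3+.
Ligand charges: 2×Cl = -2; 4×py neutral; sum -2.
Ta + (-2) = 3+ ⇒ Ta is +5.

+5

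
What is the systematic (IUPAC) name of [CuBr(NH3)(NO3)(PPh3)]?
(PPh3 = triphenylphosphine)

There is no counter-ion, so the complex is neutral overall.
Ligand charges: 1×bromo (-1 each), 1×nitrato (-1 each), 1×triphenylphosphine (neutral), 1×ammine (neutral); total -2. So Cu + (-2) = 0, giving Cu = +2.
Ligands are named alphabetically: ammine before bromo before nitrato before triphenylphosphine.

amminebromonitrato(triphenylphosphine)copper(II)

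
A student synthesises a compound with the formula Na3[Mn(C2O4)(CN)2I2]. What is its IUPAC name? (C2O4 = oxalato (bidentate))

sodium dicyanodiiodooxalatomanganate(III)

The 3 sodium counter-ions carry a total charge of +3, so each complex ion is 3−.
Ligand charges: 1×oxalato (-2 each), 2×iodo (-1 each), 2×cyano (-1 each); total -6. So Mn + (-6) = 3−, giving Mn = +3.
Ligands are named alphabetically: cyano before iodo before oxalato.
The complex ion is anionic, so manganese takes the -ate form manganate(III).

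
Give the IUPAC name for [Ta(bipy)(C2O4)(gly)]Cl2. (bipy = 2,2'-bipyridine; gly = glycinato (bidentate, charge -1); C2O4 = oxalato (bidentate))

(2,2'-bipyridine)(glycinato)oxalatotantalum(V) chloride

The 2 chloride counter-ions carry a total charge of -2, so each complex ion is 2+.
Ligand charges: 1×2,2'-bipyridine (neutral), 1×glycinato (-1 each), 1×oxalato (-2 each); total -3. So Ta + (-3) = 2+, giving Ta = +5.
Ligands are named alphabetically: bipyridine before glycinato before oxalato.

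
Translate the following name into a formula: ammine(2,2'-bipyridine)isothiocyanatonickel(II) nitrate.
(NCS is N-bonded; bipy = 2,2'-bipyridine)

[Ni(bipy)(NCS)(NH3)]NO3

Ligands: 1 ammine (NH3, neutral), 1 isothiocyanato (NCS, -1), 1 2,2'-bipyridine (bipy, neutral). Ligand charge sum = -1.
With Ni in oxidation state +2, the complex ion is [Ni...]^1+.
Charge balance with nitrate (-1) requires 1 complex ion per 1 nitrate.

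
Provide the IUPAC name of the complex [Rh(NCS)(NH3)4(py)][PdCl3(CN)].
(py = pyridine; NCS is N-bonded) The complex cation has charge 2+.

tetraammineisothiocyanato(pyridine)rhodium(III) trichlorocyanopalladate(II)

The complex cation is given as 2+; its ligand charges sum to -1, so Rh = +3.
A 1:1 salt means the anion carries the equal and opposite charge, 2−.
Anion: ligand charges sum to -4; for the ion to be 2−, Pd = +2.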